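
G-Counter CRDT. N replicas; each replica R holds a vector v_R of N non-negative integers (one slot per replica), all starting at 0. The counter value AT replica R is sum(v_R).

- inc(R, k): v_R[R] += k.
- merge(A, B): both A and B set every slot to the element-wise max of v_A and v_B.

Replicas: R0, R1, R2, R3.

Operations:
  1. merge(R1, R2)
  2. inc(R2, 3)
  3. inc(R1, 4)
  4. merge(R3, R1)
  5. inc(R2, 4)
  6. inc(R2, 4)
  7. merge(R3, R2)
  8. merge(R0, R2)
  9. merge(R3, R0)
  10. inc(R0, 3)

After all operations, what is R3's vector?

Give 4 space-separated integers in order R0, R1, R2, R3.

Answer: 0 4 11 0

Derivation:
Op 1: merge R1<->R2 -> R1=(0,0,0,0) R2=(0,0,0,0)
Op 2: inc R2 by 3 -> R2=(0,0,3,0) value=3
Op 3: inc R1 by 4 -> R1=(0,4,0,0) value=4
Op 4: merge R3<->R1 -> R3=(0,4,0,0) R1=(0,4,0,0)
Op 5: inc R2 by 4 -> R2=(0,0,7,0) value=7
Op 6: inc R2 by 4 -> R2=(0,0,11,0) value=11
Op 7: merge R3<->R2 -> R3=(0,4,11,0) R2=(0,4,11,0)
Op 8: merge R0<->R2 -> R0=(0,4,11,0) R2=(0,4,11,0)
Op 9: merge R3<->R0 -> R3=(0,4,11,0) R0=(0,4,11,0)
Op 10: inc R0 by 3 -> R0=(3,4,11,0) value=18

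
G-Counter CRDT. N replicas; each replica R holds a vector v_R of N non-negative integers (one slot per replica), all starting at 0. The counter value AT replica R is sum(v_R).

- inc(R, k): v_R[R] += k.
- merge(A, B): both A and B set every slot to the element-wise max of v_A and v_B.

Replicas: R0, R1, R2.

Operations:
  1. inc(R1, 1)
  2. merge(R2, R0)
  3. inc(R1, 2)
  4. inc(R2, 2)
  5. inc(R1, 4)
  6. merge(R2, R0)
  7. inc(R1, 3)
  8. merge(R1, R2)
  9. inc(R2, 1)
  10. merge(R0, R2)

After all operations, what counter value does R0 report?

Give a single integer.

Answer: 13

Derivation:
Op 1: inc R1 by 1 -> R1=(0,1,0) value=1
Op 2: merge R2<->R0 -> R2=(0,0,0) R0=(0,0,0)
Op 3: inc R1 by 2 -> R1=(0,3,0) value=3
Op 4: inc R2 by 2 -> R2=(0,0,2) value=2
Op 5: inc R1 by 4 -> R1=(0,7,0) value=7
Op 6: merge R2<->R0 -> R2=(0,0,2) R0=(0,0,2)
Op 7: inc R1 by 3 -> R1=(0,10,0) value=10
Op 8: merge R1<->R2 -> R1=(0,10,2) R2=(0,10,2)
Op 9: inc R2 by 1 -> R2=(0,10,3) value=13
Op 10: merge R0<->R2 -> R0=(0,10,3) R2=(0,10,3)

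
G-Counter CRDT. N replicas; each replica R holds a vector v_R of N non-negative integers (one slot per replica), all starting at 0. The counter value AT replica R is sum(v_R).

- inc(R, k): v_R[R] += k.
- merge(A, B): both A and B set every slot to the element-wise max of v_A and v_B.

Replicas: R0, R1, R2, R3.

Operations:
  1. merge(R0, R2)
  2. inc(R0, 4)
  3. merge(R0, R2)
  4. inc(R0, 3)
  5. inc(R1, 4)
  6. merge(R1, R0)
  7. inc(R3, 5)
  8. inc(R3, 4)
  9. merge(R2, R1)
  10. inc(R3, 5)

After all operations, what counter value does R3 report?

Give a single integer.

Op 1: merge R0<->R2 -> R0=(0,0,0,0) R2=(0,0,0,0)
Op 2: inc R0 by 4 -> R0=(4,0,0,0) value=4
Op 3: merge R0<->R2 -> R0=(4,0,0,0) R2=(4,0,0,0)
Op 4: inc R0 by 3 -> R0=(7,0,0,0) value=7
Op 5: inc R1 by 4 -> R1=(0,4,0,0) value=4
Op 6: merge R1<->R0 -> R1=(7,4,0,0) R0=(7,4,0,0)
Op 7: inc R3 by 5 -> R3=(0,0,0,5) value=5
Op 8: inc R3 by 4 -> R3=(0,0,0,9) value=9
Op 9: merge R2<->R1 -> R2=(7,4,0,0) R1=(7,4,0,0)
Op 10: inc R3 by 5 -> R3=(0,0,0,14) value=14

Answer: 14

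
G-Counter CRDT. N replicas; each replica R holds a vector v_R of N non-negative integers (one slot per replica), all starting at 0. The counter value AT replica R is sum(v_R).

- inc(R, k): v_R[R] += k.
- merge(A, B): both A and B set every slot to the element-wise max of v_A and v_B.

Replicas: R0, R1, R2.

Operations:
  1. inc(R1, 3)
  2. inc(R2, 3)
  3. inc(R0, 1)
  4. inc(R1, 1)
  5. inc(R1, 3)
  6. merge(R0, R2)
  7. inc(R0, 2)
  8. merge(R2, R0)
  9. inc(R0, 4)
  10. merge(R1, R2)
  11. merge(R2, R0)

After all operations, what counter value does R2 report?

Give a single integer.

Answer: 17

Derivation:
Op 1: inc R1 by 3 -> R1=(0,3,0) value=3
Op 2: inc R2 by 3 -> R2=(0,0,3) value=3
Op 3: inc R0 by 1 -> R0=(1,0,0) value=1
Op 4: inc R1 by 1 -> R1=(0,4,0) value=4
Op 5: inc R1 by 3 -> R1=(0,7,0) value=7
Op 6: merge R0<->R2 -> R0=(1,0,3) R2=(1,0,3)
Op 7: inc R0 by 2 -> R0=(3,0,3) value=6
Op 8: merge R2<->R0 -> R2=(3,0,3) R0=(3,0,3)
Op 9: inc R0 by 4 -> R0=(7,0,3) value=10
Op 10: merge R1<->R2 -> R1=(3,7,3) R2=(3,7,3)
Op 11: merge R2<->R0 -> R2=(7,7,3) R0=(7,7,3)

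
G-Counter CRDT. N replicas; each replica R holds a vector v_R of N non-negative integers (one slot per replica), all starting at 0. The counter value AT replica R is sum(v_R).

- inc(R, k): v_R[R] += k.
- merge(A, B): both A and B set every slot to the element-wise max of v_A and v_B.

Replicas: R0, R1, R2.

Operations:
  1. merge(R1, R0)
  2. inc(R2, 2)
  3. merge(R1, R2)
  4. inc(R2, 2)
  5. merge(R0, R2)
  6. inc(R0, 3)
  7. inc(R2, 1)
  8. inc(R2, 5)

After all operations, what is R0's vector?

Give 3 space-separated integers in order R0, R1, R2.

Op 1: merge R1<->R0 -> R1=(0,0,0) R0=(0,0,0)
Op 2: inc R2 by 2 -> R2=(0,0,2) value=2
Op 3: merge R1<->R2 -> R1=(0,0,2) R2=(0,0,2)
Op 4: inc R2 by 2 -> R2=(0,0,4) value=4
Op 5: merge R0<->R2 -> R0=(0,0,4) R2=(0,0,4)
Op 6: inc R0 by 3 -> R0=(3,0,4) value=7
Op 7: inc R2 by 1 -> R2=(0,0,5) value=5
Op 8: inc R2 by 5 -> R2=(0,0,10) value=10

Answer: 3 0 4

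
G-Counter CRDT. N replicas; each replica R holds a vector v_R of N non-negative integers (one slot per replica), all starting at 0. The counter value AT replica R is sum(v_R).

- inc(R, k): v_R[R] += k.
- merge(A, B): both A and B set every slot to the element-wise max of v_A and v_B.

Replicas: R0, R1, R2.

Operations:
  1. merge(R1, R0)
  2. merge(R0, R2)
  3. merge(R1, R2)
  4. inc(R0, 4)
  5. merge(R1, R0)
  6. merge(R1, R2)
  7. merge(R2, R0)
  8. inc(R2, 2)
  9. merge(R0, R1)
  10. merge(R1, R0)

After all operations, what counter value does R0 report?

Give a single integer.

Answer: 4

Derivation:
Op 1: merge R1<->R0 -> R1=(0,0,0) R0=(0,0,0)
Op 2: merge R0<->R2 -> R0=(0,0,0) R2=(0,0,0)
Op 3: merge R1<->R2 -> R1=(0,0,0) R2=(0,0,0)
Op 4: inc R0 by 4 -> R0=(4,0,0) value=4
Op 5: merge R1<->R0 -> R1=(4,0,0) R0=(4,0,0)
Op 6: merge R1<->R2 -> R1=(4,0,0) R2=(4,0,0)
Op 7: merge R2<->R0 -> R2=(4,0,0) R0=(4,0,0)
Op 8: inc R2 by 2 -> R2=(4,0,2) value=6
Op 9: merge R0<->R1 -> R0=(4,0,0) R1=(4,0,0)
Op 10: merge R1<->R0 -> R1=(4,0,0) R0=(4,0,0)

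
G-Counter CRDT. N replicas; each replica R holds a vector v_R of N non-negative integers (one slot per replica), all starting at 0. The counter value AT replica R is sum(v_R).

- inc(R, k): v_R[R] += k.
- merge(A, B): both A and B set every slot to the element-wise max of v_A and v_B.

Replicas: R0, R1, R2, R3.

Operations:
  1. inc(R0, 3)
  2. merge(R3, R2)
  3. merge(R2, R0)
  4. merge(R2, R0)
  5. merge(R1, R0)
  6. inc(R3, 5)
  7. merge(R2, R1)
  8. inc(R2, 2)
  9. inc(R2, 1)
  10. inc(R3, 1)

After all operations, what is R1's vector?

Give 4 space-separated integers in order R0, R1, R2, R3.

Op 1: inc R0 by 3 -> R0=(3,0,0,0) value=3
Op 2: merge R3<->R2 -> R3=(0,0,0,0) R2=(0,0,0,0)
Op 3: merge R2<->R0 -> R2=(3,0,0,0) R0=(3,0,0,0)
Op 4: merge R2<->R0 -> R2=(3,0,0,0) R0=(3,0,0,0)
Op 5: merge R1<->R0 -> R1=(3,0,0,0) R0=(3,0,0,0)
Op 6: inc R3 by 5 -> R3=(0,0,0,5) value=5
Op 7: merge R2<->R1 -> R2=(3,0,0,0) R1=(3,0,0,0)
Op 8: inc R2 by 2 -> R2=(3,0,2,0) value=5
Op 9: inc R2 by 1 -> R2=(3,0,3,0) value=6
Op 10: inc R3 by 1 -> R3=(0,0,0,6) value=6

Answer: 3 0 0 0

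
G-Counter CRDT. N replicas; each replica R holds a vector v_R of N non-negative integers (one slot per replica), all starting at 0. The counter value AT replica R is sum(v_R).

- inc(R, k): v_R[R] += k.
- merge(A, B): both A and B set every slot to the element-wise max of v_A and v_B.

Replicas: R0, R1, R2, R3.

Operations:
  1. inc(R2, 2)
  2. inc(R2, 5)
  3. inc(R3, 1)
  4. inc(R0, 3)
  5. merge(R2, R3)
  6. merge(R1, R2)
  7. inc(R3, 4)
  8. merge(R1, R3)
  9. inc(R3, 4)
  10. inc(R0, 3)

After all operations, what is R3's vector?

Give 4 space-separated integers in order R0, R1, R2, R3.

Answer: 0 0 7 9

Derivation:
Op 1: inc R2 by 2 -> R2=(0,0,2,0) value=2
Op 2: inc R2 by 5 -> R2=(0,0,7,0) value=7
Op 3: inc R3 by 1 -> R3=(0,0,0,1) value=1
Op 4: inc R0 by 3 -> R0=(3,0,0,0) value=3
Op 5: merge R2<->R3 -> R2=(0,0,7,1) R3=(0,0,7,1)
Op 6: merge R1<->R2 -> R1=(0,0,7,1) R2=(0,0,7,1)
Op 7: inc R3 by 4 -> R3=(0,0,7,5) value=12
Op 8: merge R1<->R3 -> R1=(0,0,7,5) R3=(0,0,7,5)
Op 9: inc R3 by 4 -> R3=(0,0,7,9) value=16
Op 10: inc R0 by 3 -> R0=(6,0,0,0) value=6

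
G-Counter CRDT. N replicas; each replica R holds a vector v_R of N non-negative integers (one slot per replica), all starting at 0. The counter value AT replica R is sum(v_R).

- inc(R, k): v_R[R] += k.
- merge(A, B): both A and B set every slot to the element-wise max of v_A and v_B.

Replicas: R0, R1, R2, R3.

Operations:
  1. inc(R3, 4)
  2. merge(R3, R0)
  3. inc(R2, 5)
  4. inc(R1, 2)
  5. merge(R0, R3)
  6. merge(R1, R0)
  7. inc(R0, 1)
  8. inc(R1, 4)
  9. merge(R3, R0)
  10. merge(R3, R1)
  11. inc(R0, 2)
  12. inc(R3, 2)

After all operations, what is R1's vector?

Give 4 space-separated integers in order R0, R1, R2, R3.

Op 1: inc R3 by 4 -> R3=(0,0,0,4) value=4
Op 2: merge R3<->R0 -> R3=(0,0,0,4) R0=(0,0,0,4)
Op 3: inc R2 by 5 -> R2=(0,0,5,0) value=5
Op 4: inc R1 by 2 -> R1=(0,2,0,0) value=2
Op 5: merge R0<->R3 -> R0=(0,0,0,4) R3=(0,0,0,4)
Op 6: merge R1<->R0 -> R1=(0,2,0,4) R0=(0,2,0,4)
Op 7: inc R0 by 1 -> R0=(1,2,0,4) value=7
Op 8: inc R1 by 4 -> R1=(0,6,0,4) value=10
Op 9: merge R3<->R0 -> R3=(1,2,0,4) R0=(1,2,0,4)
Op 10: merge R3<->R1 -> R3=(1,6,0,4) R1=(1,6,0,4)
Op 11: inc R0 by 2 -> R0=(3,2,0,4) value=9
Op 12: inc R3 by 2 -> R3=(1,6,0,6) value=13

Answer: 1 6 0 4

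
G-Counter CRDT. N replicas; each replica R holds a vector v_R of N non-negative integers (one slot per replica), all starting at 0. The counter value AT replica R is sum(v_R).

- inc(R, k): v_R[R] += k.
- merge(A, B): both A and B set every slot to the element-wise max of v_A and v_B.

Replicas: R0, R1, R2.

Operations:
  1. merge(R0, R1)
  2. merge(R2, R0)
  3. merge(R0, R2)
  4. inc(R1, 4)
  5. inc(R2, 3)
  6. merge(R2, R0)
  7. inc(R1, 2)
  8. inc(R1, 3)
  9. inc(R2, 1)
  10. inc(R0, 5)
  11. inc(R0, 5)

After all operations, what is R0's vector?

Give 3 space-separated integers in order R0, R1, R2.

Answer: 10 0 3

Derivation:
Op 1: merge R0<->R1 -> R0=(0,0,0) R1=(0,0,0)
Op 2: merge R2<->R0 -> R2=(0,0,0) R0=(0,0,0)
Op 3: merge R0<->R2 -> R0=(0,0,0) R2=(0,0,0)
Op 4: inc R1 by 4 -> R1=(0,4,0) value=4
Op 5: inc R2 by 3 -> R2=(0,0,3) value=3
Op 6: merge R2<->R0 -> R2=(0,0,3) R0=(0,0,3)
Op 7: inc R1 by 2 -> R1=(0,6,0) value=6
Op 8: inc R1 by 3 -> R1=(0,9,0) value=9
Op 9: inc R2 by 1 -> R2=(0,0,4) value=4
Op 10: inc R0 by 5 -> R0=(5,0,3) value=8
Op 11: inc R0 by 5 -> R0=(10,0,3) value=13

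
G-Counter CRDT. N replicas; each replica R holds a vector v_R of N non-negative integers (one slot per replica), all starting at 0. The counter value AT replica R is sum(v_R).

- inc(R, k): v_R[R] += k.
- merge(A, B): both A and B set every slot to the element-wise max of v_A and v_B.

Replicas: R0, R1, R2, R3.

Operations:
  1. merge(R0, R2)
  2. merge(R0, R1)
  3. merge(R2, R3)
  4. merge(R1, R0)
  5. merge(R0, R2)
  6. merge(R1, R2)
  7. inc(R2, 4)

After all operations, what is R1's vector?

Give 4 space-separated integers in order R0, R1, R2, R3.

Answer: 0 0 0 0

Derivation:
Op 1: merge R0<->R2 -> R0=(0,0,0,0) R2=(0,0,0,0)
Op 2: merge R0<->R1 -> R0=(0,0,0,0) R1=(0,0,0,0)
Op 3: merge R2<->R3 -> R2=(0,0,0,0) R3=(0,0,0,0)
Op 4: merge R1<->R0 -> R1=(0,0,0,0) R0=(0,0,0,0)
Op 5: merge R0<->R2 -> R0=(0,0,0,0) R2=(0,0,0,0)
Op 6: merge R1<->R2 -> R1=(0,0,0,0) R2=(0,0,0,0)
Op 7: inc R2 by 4 -> R2=(0,0,4,0) value=4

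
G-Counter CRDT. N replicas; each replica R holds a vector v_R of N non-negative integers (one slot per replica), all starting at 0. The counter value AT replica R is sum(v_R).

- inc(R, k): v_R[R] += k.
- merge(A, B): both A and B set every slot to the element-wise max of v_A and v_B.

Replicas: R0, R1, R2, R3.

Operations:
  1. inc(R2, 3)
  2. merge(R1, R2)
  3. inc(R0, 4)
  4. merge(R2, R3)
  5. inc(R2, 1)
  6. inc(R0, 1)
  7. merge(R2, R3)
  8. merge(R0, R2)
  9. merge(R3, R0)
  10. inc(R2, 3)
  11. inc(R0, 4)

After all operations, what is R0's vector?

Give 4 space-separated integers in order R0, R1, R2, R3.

Op 1: inc R2 by 3 -> R2=(0,0,3,0) value=3
Op 2: merge R1<->R2 -> R1=(0,0,3,0) R2=(0,0,3,0)
Op 3: inc R0 by 4 -> R0=(4,0,0,0) value=4
Op 4: merge R2<->R3 -> R2=(0,0,3,0) R3=(0,0,3,0)
Op 5: inc R2 by 1 -> R2=(0,0,4,0) value=4
Op 6: inc R0 by 1 -> R0=(5,0,0,0) value=5
Op 7: merge R2<->R3 -> R2=(0,0,4,0) R3=(0,0,4,0)
Op 8: merge R0<->R2 -> R0=(5,0,4,0) R2=(5,0,4,0)
Op 9: merge R3<->R0 -> R3=(5,0,4,0) R0=(5,0,4,0)
Op 10: inc R2 by 3 -> R2=(5,0,7,0) value=12
Op 11: inc R0 by 4 -> R0=(9,0,4,0) value=13

Answer: 9 0 4 0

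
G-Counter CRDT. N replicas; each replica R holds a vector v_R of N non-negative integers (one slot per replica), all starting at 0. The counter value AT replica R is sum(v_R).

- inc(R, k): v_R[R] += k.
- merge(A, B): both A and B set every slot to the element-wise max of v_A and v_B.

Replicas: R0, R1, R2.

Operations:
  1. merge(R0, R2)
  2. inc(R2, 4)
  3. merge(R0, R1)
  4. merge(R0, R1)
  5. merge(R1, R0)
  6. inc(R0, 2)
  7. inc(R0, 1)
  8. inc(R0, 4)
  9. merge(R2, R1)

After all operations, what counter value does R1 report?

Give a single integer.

Op 1: merge R0<->R2 -> R0=(0,0,0) R2=(0,0,0)
Op 2: inc R2 by 4 -> R2=(0,0,4) value=4
Op 3: merge R0<->R1 -> R0=(0,0,0) R1=(0,0,0)
Op 4: merge R0<->R1 -> R0=(0,0,0) R1=(0,0,0)
Op 5: merge R1<->R0 -> R1=(0,0,0) R0=(0,0,0)
Op 6: inc R0 by 2 -> R0=(2,0,0) value=2
Op 7: inc R0 by 1 -> R0=(3,0,0) value=3
Op 8: inc R0 by 4 -> R0=(7,0,0) value=7
Op 9: merge R2<->R1 -> R2=(0,0,4) R1=(0,0,4)

Answer: 4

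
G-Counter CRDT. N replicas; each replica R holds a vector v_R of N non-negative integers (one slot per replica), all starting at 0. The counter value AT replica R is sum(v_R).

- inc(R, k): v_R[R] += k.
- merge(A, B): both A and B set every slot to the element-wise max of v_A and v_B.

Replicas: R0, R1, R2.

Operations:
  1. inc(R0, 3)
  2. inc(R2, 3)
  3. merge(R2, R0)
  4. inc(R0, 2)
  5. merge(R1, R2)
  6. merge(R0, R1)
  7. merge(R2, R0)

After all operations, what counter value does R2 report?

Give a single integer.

Op 1: inc R0 by 3 -> R0=(3,0,0) value=3
Op 2: inc R2 by 3 -> R2=(0,0,3) value=3
Op 3: merge R2<->R0 -> R2=(3,0,3) R0=(3,0,3)
Op 4: inc R0 by 2 -> R0=(5,0,3) value=8
Op 5: merge R1<->R2 -> R1=(3,0,3) R2=(3,0,3)
Op 6: merge R0<->R1 -> R0=(5,0,3) R1=(5,0,3)
Op 7: merge R2<->R0 -> R2=(5,0,3) R0=(5,0,3)

Answer: 8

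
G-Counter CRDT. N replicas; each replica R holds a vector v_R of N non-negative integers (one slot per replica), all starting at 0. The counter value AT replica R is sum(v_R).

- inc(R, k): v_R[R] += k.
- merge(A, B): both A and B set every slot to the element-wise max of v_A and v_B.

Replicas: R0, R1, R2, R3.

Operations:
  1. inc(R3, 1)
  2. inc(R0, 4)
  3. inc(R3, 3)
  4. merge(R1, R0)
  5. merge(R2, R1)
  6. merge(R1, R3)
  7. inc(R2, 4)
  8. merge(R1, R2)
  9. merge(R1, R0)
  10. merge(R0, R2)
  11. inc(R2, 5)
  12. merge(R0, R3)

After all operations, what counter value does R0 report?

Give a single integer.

Answer: 12

Derivation:
Op 1: inc R3 by 1 -> R3=(0,0,0,1) value=1
Op 2: inc R0 by 4 -> R0=(4,0,0,0) value=4
Op 3: inc R3 by 3 -> R3=(0,0,0,4) value=4
Op 4: merge R1<->R0 -> R1=(4,0,0,0) R0=(4,0,0,0)
Op 5: merge R2<->R1 -> R2=(4,0,0,0) R1=(4,0,0,0)
Op 6: merge R1<->R3 -> R1=(4,0,0,4) R3=(4,0,0,4)
Op 7: inc R2 by 4 -> R2=(4,0,4,0) value=8
Op 8: merge R1<->R2 -> R1=(4,0,4,4) R2=(4,0,4,4)
Op 9: merge R1<->R0 -> R1=(4,0,4,4) R0=(4,0,4,4)
Op 10: merge R0<->R2 -> R0=(4,0,4,4) R2=(4,0,4,4)
Op 11: inc R2 by 5 -> R2=(4,0,9,4) value=17
Op 12: merge R0<->R3 -> R0=(4,0,4,4) R3=(4,0,4,4)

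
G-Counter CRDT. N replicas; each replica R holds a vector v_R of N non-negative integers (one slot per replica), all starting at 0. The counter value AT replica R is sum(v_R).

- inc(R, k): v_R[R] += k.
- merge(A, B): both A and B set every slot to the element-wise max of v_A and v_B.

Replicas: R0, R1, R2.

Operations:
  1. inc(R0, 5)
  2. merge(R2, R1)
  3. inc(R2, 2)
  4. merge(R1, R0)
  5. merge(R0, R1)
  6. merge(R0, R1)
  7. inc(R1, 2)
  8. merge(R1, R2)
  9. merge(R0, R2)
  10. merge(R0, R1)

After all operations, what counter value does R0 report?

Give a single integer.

Op 1: inc R0 by 5 -> R0=(5,0,0) value=5
Op 2: merge R2<->R1 -> R2=(0,0,0) R1=(0,0,0)
Op 3: inc R2 by 2 -> R2=(0,0,2) value=2
Op 4: merge R1<->R0 -> R1=(5,0,0) R0=(5,0,0)
Op 5: merge R0<->R1 -> R0=(5,0,0) R1=(5,0,0)
Op 6: merge R0<->R1 -> R0=(5,0,0) R1=(5,0,0)
Op 7: inc R1 by 2 -> R1=(5,2,0) value=7
Op 8: merge R1<->R2 -> R1=(5,2,2) R2=(5,2,2)
Op 9: merge R0<->R2 -> R0=(5,2,2) R2=(5,2,2)
Op 10: merge R0<->R1 -> R0=(5,2,2) R1=(5,2,2)

Answer: 9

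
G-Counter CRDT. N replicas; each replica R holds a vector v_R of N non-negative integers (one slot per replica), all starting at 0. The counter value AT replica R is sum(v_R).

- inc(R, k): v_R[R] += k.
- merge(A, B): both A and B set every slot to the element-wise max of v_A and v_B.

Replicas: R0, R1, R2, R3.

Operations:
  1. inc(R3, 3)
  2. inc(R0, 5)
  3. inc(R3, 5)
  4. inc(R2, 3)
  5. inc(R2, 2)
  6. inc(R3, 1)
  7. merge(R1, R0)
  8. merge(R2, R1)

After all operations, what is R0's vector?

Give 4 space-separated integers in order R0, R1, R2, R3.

Op 1: inc R3 by 3 -> R3=(0,0,0,3) value=3
Op 2: inc R0 by 5 -> R0=(5,0,0,0) value=5
Op 3: inc R3 by 5 -> R3=(0,0,0,8) value=8
Op 4: inc R2 by 3 -> R2=(0,0,3,0) value=3
Op 5: inc R2 by 2 -> R2=(0,0,5,0) value=5
Op 6: inc R3 by 1 -> R3=(0,0,0,9) value=9
Op 7: merge R1<->R0 -> R1=(5,0,0,0) R0=(5,0,0,0)
Op 8: merge R2<->R1 -> R2=(5,0,5,0) R1=(5,0,5,0)

Answer: 5 0 0 0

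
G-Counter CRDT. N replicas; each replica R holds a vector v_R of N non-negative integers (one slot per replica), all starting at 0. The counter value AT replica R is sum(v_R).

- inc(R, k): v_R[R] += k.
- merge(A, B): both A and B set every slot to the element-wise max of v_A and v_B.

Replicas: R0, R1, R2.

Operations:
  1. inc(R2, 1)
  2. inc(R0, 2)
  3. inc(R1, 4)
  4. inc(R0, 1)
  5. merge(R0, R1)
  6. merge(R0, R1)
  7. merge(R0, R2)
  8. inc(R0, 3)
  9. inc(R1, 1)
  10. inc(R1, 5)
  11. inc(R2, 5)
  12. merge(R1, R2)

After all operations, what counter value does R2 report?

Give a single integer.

Op 1: inc R2 by 1 -> R2=(0,0,1) value=1
Op 2: inc R0 by 2 -> R0=(2,0,0) value=2
Op 3: inc R1 by 4 -> R1=(0,4,0) value=4
Op 4: inc R0 by 1 -> R0=(3,0,0) value=3
Op 5: merge R0<->R1 -> R0=(3,4,0) R1=(3,4,0)
Op 6: merge R0<->R1 -> R0=(3,4,0) R1=(3,4,0)
Op 7: merge R0<->R2 -> R0=(3,4,1) R2=(3,4,1)
Op 8: inc R0 by 3 -> R0=(6,4,1) value=11
Op 9: inc R1 by 1 -> R1=(3,5,0) value=8
Op 10: inc R1 by 5 -> R1=(3,10,0) value=13
Op 11: inc R2 by 5 -> R2=(3,4,6) value=13
Op 12: merge R1<->R2 -> R1=(3,10,6) R2=(3,10,6)

Answer: 19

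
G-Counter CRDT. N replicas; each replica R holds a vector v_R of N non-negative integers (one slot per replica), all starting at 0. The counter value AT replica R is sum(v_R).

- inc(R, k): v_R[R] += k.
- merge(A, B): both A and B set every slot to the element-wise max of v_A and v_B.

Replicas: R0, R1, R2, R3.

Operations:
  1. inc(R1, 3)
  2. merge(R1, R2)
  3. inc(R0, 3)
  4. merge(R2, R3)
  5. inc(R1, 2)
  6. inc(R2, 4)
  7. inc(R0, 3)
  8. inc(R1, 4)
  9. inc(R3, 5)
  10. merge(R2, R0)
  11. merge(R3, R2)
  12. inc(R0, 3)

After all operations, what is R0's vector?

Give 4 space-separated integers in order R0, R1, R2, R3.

Answer: 9 3 4 0

Derivation:
Op 1: inc R1 by 3 -> R1=(0,3,0,0) value=3
Op 2: merge R1<->R2 -> R1=(0,3,0,0) R2=(0,3,0,0)
Op 3: inc R0 by 3 -> R0=(3,0,0,0) value=3
Op 4: merge R2<->R3 -> R2=(0,3,0,0) R3=(0,3,0,0)
Op 5: inc R1 by 2 -> R1=(0,5,0,0) value=5
Op 6: inc R2 by 4 -> R2=(0,3,4,0) value=7
Op 7: inc R0 by 3 -> R0=(6,0,0,0) value=6
Op 8: inc R1 by 4 -> R1=(0,9,0,0) value=9
Op 9: inc R3 by 5 -> R3=(0,3,0,5) value=8
Op 10: merge R2<->R0 -> R2=(6,3,4,0) R0=(6,3,4,0)
Op 11: merge R3<->R2 -> R3=(6,3,4,5) R2=(6,3,4,5)
Op 12: inc R0 by 3 -> R0=(9,3,4,0) value=16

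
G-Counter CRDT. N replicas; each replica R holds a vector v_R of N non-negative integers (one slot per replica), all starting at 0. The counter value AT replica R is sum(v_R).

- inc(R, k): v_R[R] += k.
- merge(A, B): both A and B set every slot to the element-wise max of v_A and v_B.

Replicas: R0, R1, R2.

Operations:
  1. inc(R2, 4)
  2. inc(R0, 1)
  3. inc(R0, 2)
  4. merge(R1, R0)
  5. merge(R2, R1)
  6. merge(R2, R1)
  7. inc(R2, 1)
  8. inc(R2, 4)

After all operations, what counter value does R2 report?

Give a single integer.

Answer: 12

Derivation:
Op 1: inc R2 by 4 -> R2=(0,0,4) value=4
Op 2: inc R0 by 1 -> R0=(1,0,0) value=1
Op 3: inc R0 by 2 -> R0=(3,0,0) value=3
Op 4: merge R1<->R0 -> R1=(3,0,0) R0=(3,0,0)
Op 5: merge R2<->R1 -> R2=(3,0,4) R1=(3,0,4)
Op 6: merge R2<->R1 -> R2=(3,0,4) R1=(3,0,4)
Op 7: inc R2 by 1 -> R2=(3,0,5) value=8
Op 8: inc R2 by 4 -> R2=(3,0,9) value=12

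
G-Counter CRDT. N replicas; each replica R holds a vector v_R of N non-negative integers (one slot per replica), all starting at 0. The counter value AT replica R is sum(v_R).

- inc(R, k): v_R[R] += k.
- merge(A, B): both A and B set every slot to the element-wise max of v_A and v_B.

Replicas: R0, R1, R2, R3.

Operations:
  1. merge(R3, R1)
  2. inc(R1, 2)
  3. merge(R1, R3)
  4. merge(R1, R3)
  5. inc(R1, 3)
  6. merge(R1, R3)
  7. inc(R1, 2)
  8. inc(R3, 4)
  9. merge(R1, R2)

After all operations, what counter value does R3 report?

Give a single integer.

Op 1: merge R3<->R1 -> R3=(0,0,0,0) R1=(0,0,0,0)
Op 2: inc R1 by 2 -> R1=(0,2,0,0) value=2
Op 3: merge R1<->R3 -> R1=(0,2,0,0) R3=(0,2,0,0)
Op 4: merge R1<->R3 -> R1=(0,2,0,0) R3=(0,2,0,0)
Op 5: inc R1 by 3 -> R1=(0,5,0,0) value=5
Op 6: merge R1<->R3 -> R1=(0,5,0,0) R3=(0,5,0,0)
Op 7: inc R1 by 2 -> R1=(0,7,0,0) value=7
Op 8: inc R3 by 4 -> R3=(0,5,0,4) value=9
Op 9: merge R1<->R2 -> R1=(0,7,0,0) R2=(0,7,0,0)

Answer: 9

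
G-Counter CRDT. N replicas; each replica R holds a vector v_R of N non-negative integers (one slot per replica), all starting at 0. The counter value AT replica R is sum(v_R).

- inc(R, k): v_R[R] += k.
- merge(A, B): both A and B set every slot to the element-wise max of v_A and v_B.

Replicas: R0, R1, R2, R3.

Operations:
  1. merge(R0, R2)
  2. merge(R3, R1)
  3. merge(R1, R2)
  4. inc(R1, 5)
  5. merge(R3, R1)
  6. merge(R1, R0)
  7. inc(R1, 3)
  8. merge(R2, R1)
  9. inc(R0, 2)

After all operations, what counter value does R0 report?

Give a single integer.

Op 1: merge R0<->R2 -> R0=(0,0,0,0) R2=(0,0,0,0)
Op 2: merge R3<->R1 -> R3=(0,0,0,0) R1=(0,0,0,0)
Op 3: merge R1<->R2 -> R1=(0,0,0,0) R2=(0,0,0,0)
Op 4: inc R1 by 5 -> R1=(0,5,0,0) value=5
Op 5: merge R3<->R1 -> R3=(0,5,0,0) R1=(0,5,0,0)
Op 6: merge R1<->R0 -> R1=(0,5,0,0) R0=(0,5,0,0)
Op 7: inc R1 by 3 -> R1=(0,8,0,0) value=8
Op 8: merge R2<->R1 -> R2=(0,8,0,0) R1=(0,8,0,0)
Op 9: inc R0 by 2 -> R0=(2,5,0,0) value=7

Answer: 7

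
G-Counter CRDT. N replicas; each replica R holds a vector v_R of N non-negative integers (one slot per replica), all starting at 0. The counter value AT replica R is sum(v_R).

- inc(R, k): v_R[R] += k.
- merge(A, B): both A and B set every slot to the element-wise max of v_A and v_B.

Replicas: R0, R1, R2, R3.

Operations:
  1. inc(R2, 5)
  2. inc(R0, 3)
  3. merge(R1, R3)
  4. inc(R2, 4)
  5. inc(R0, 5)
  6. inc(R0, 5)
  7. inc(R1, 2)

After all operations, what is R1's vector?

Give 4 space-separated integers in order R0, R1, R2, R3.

Op 1: inc R2 by 5 -> R2=(0,0,5,0) value=5
Op 2: inc R0 by 3 -> R0=(3,0,0,0) value=3
Op 3: merge R1<->R3 -> R1=(0,0,0,0) R3=(0,0,0,0)
Op 4: inc R2 by 4 -> R2=(0,0,9,0) value=9
Op 5: inc R0 by 5 -> R0=(8,0,0,0) value=8
Op 6: inc R0 by 5 -> R0=(13,0,0,0) value=13
Op 7: inc R1 by 2 -> R1=(0,2,0,0) value=2

Answer: 0 2 0 0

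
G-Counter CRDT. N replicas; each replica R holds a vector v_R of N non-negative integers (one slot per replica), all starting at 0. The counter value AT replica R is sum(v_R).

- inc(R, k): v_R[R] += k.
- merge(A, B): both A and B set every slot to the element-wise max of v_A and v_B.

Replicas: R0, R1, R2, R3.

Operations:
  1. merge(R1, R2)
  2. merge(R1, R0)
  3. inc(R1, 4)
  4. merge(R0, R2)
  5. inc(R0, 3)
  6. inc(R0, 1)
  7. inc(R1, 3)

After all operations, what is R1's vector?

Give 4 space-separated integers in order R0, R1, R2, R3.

Answer: 0 7 0 0

Derivation:
Op 1: merge R1<->R2 -> R1=(0,0,0,0) R2=(0,0,0,0)
Op 2: merge R1<->R0 -> R1=(0,0,0,0) R0=(0,0,0,0)
Op 3: inc R1 by 4 -> R1=(0,4,0,0) value=4
Op 4: merge R0<->R2 -> R0=(0,0,0,0) R2=(0,0,0,0)
Op 5: inc R0 by 3 -> R0=(3,0,0,0) value=3
Op 6: inc R0 by 1 -> R0=(4,0,0,0) value=4
Op 7: inc R1 by 3 -> R1=(0,7,0,0) value=7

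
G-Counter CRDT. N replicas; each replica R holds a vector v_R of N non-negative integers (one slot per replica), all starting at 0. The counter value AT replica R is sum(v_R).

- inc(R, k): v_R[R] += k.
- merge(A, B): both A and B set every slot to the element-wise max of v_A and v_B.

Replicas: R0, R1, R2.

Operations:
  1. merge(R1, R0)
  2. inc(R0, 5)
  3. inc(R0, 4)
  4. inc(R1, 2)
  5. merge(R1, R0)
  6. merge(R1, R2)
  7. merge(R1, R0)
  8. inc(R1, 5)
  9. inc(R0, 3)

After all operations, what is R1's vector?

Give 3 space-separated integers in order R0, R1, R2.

Answer: 9 7 0

Derivation:
Op 1: merge R1<->R0 -> R1=(0,0,0) R0=(0,0,0)
Op 2: inc R0 by 5 -> R0=(5,0,0) value=5
Op 3: inc R0 by 4 -> R0=(9,0,0) value=9
Op 4: inc R1 by 2 -> R1=(0,2,0) value=2
Op 5: merge R1<->R0 -> R1=(9,2,0) R0=(9,2,0)
Op 6: merge R1<->R2 -> R1=(9,2,0) R2=(9,2,0)
Op 7: merge R1<->R0 -> R1=(9,2,0) R0=(9,2,0)
Op 8: inc R1 by 5 -> R1=(9,7,0) value=16
Op 9: inc R0 by 3 -> R0=(12,2,0) value=14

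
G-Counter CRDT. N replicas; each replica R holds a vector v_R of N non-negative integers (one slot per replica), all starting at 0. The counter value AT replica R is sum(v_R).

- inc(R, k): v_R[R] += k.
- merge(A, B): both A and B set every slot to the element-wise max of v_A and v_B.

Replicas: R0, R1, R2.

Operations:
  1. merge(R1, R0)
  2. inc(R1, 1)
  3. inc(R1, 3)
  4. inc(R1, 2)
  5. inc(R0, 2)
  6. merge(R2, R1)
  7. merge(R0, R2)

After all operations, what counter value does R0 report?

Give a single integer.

Op 1: merge R1<->R0 -> R1=(0,0,0) R0=(0,0,0)
Op 2: inc R1 by 1 -> R1=(0,1,0) value=1
Op 3: inc R1 by 3 -> R1=(0,4,0) value=4
Op 4: inc R1 by 2 -> R1=(0,6,0) value=6
Op 5: inc R0 by 2 -> R0=(2,0,0) value=2
Op 6: merge R2<->R1 -> R2=(0,6,0) R1=(0,6,0)
Op 7: merge R0<->R2 -> R0=(2,6,0) R2=(2,6,0)

Answer: 8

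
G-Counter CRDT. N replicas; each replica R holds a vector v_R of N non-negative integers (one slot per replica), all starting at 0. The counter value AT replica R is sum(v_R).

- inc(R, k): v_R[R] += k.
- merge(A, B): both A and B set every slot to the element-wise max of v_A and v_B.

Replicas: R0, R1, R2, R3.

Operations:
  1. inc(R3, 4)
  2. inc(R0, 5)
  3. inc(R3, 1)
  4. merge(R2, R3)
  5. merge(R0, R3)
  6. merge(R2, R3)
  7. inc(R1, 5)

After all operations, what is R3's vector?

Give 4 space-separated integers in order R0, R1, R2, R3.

Answer: 5 0 0 5

Derivation:
Op 1: inc R3 by 4 -> R3=(0,0,0,4) value=4
Op 2: inc R0 by 5 -> R0=(5,0,0,0) value=5
Op 3: inc R3 by 1 -> R3=(0,0,0,5) value=5
Op 4: merge R2<->R3 -> R2=(0,0,0,5) R3=(0,0,0,5)
Op 5: merge R0<->R3 -> R0=(5,0,0,5) R3=(5,0,0,5)
Op 6: merge R2<->R3 -> R2=(5,0,0,5) R3=(5,0,0,5)
Op 7: inc R1 by 5 -> R1=(0,5,0,0) value=5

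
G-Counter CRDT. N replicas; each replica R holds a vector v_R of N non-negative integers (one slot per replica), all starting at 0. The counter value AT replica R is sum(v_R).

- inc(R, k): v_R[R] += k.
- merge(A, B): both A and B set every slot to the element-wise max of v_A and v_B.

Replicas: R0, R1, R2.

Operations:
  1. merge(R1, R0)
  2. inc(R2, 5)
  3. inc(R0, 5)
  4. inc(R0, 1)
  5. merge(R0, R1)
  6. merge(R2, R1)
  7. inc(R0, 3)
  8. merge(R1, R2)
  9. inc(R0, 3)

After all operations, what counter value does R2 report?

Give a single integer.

Op 1: merge R1<->R0 -> R1=(0,0,0) R0=(0,0,0)
Op 2: inc R2 by 5 -> R2=(0,0,5) value=5
Op 3: inc R0 by 5 -> R0=(5,0,0) value=5
Op 4: inc R0 by 1 -> R0=(6,0,0) value=6
Op 5: merge R0<->R1 -> R0=(6,0,0) R1=(6,0,0)
Op 6: merge R2<->R1 -> R2=(6,0,5) R1=(6,0,5)
Op 7: inc R0 by 3 -> R0=(9,0,0) value=9
Op 8: merge R1<->R2 -> R1=(6,0,5) R2=(6,0,5)
Op 9: inc R0 by 3 -> R0=(12,0,0) value=12

Answer: 11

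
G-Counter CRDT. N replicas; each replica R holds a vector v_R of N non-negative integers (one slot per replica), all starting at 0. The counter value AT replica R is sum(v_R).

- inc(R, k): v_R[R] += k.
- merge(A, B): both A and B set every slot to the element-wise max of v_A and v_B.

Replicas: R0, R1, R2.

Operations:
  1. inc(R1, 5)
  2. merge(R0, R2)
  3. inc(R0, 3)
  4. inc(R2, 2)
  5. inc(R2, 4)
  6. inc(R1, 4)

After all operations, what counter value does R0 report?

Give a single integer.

Answer: 3

Derivation:
Op 1: inc R1 by 5 -> R1=(0,5,0) value=5
Op 2: merge R0<->R2 -> R0=(0,0,0) R2=(0,0,0)
Op 3: inc R0 by 3 -> R0=(3,0,0) value=3
Op 4: inc R2 by 2 -> R2=(0,0,2) value=2
Op 5: inc R2 by 4 -> R2=(0,0,6) value=6
Op 6: inc R1 by 4 -> R1=(0,9,0) value=9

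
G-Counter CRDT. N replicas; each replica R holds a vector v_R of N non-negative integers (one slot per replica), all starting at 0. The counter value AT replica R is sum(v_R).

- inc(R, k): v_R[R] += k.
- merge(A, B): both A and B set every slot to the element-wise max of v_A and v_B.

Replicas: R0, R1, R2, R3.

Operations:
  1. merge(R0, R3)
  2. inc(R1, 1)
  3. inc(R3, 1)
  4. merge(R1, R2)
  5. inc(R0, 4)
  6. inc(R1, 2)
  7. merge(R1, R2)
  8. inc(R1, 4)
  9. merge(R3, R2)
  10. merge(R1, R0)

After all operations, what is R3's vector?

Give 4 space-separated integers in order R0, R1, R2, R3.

Answer: 0 3 0 1

Derivation:
Op 1: merge R0<->R3 -> R0=(0,0,0,0) R3=(0,0,0,0)
Op 2: inc R1 by 1 -> R1=(0,1,0,0) value=1
Op 3: inc R3 by 1 -> R3=(0,0,0,1) value=1
Op 4: merge R1<->R2 -> R1=(0,1,0,0) R2=(0,1,0,0)
Op 5: inc R0 by 4 -> R0=(4,0,0,0) value=4
Op 6: inc R1 by 2 -> R1=(0,3,0,0) value=3
Op 7: merge R1<->R2 -> R1=(0,3,0,0) R2=(0,3,0,0)
Op 8: inc R1 by 4 -> R1=(0,7,0,0) value=7
Op 9: merge R3<->R2 -> R3=(0,3,0,1) R2=(0,3,0,1)
Op 10: merge R1<->R0 -> R1=(4,7,0,0) R0=(4,7,0,0)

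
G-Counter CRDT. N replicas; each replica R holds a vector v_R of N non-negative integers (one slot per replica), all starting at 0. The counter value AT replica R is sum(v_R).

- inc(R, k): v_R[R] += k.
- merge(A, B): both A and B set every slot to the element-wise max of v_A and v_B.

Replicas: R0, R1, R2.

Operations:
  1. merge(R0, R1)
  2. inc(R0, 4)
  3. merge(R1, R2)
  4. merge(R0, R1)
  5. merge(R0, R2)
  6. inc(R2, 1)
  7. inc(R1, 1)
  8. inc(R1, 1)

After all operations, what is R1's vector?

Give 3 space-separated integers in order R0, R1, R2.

Op 1: merge R0<->R1 -> R0=(0,0,0) R1=(0,0,0)
Op 2: inc R0 by 4 -> R0=(4,0,0) value=4
Op 3: merge R1<->R2 -> R1=(0,0,0) R2=(0,0,0)
Op 4: merge R0<->R1 -> R0=(4,0,0) R1=(4,0,0)
Op 5: merge R0<->R2 -> R0=(4,0,0) R2=(4,0,0)
Op 6: inc R2 by 1 -> R2=(4,0,1) value=5
Op 7: inc R1 by 1 -> R1=(4,1,0) value=5
Op 8: inc R1 by 1 -> R1=(4,2,0) value=6

Answer: 4 2 0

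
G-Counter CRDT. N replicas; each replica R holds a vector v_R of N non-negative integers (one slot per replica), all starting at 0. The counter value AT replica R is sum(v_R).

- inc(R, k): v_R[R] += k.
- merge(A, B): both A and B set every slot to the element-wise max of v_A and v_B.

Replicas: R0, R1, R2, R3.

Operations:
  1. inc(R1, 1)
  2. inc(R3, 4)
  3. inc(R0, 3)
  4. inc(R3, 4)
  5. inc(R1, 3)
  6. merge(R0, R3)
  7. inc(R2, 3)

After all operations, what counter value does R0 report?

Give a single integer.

Answer: 11

Derivation:
Op 1: inc R1 by 1 -> R1=(0,1,0,0) value=1
Op 2: inc R3 by 4 -> R3=(0,0,0,4) value=4
Op 3: inc R0 by 3 -> R0=(3,0,0,0) value=3
Op 4: inc R3 by 4 -> R3=(0,0,0,8) value=8
Op 5: inc R1 by 3 -> R1=(0,4,0,0) value=4
Op 6: merge R0<->R3 -> R0=(3,0,0,8) R3=(3,0,0,8)
Op 7: inc R2 by 3 -> R2=(0,0,3,0) value=3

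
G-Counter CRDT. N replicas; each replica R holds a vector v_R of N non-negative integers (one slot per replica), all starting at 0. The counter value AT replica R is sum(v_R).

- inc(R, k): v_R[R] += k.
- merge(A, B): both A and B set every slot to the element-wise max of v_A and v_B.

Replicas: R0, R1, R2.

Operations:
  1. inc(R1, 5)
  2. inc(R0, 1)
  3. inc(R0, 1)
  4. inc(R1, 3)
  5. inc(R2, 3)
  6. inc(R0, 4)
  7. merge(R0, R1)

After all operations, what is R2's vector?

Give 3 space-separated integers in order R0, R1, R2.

Answer: 0 0 3

Derivation:
Op 1: inc R1 by 5 -> R1=(0,5,0) value=5
Op 2: inc R0 by 1 -> R0=(1,0,0) value=1
Op 3: inc R0 by 1 -> R0=(2,0,0) value=2
Op 4: inc R1 by 3 -> R1=(0,8,0) value=8
Op 5: inc R2 by 3 -> R2=(0,0,3) value=3
Op 6: inc R0 by 4 -> R0=(6,0,0) value=6
Op 7: merge R0<->R1 -> R0=(6,8,0) R1=(6,8,0)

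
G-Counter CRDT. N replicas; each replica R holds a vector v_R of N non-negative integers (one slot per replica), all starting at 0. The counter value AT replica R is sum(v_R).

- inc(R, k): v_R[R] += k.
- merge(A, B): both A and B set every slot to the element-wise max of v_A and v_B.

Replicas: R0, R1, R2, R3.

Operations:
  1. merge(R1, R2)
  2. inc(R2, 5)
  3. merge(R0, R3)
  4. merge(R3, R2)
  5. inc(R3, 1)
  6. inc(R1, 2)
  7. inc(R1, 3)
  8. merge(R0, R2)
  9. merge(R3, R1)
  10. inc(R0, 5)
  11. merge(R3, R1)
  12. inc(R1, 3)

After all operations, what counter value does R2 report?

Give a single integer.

Answer: 5

Derivation:
Op 1: merge R1<->R2 -> R1=(0,0,0,0) R2=(0,0,0,0)
Op 2: inc R2 by 5 -> R2=(0,0,5,0) value=5
Op 3: merge R0<->R3 -> R0=(0,0,0,0) R3=(0,0,0,0)
Op 4: merge R3<->R2 -> R3=(0,0,5,0) R2=(0,0,5,0)
Op 5: inc R3 by 1 -> R3=(0,0,5,1) value=6
Op 6: inc R1 by 2 -> R1=(0,2,0,0) value=2
Op 7: inc R1 by 3 -> R1=(0,5,0,0) value=5
Op 8: merge R0<->R2 -> R0=(0,0,5,0) R2=(0,0,5,0)
Op 9: merge R3<->R1 -> R3=(0,5,5,1) R1=(0,5,5,1)
Op 10: inc R0 by 5 -> R0=(5,0,5,0) value=10
Op 11: merge R3<->R1 -> R3=(0,5,5,1) R1=(0,5,5,1)
Op 12: inc R1 by 3 -> R1=(0,8,5,1) value=14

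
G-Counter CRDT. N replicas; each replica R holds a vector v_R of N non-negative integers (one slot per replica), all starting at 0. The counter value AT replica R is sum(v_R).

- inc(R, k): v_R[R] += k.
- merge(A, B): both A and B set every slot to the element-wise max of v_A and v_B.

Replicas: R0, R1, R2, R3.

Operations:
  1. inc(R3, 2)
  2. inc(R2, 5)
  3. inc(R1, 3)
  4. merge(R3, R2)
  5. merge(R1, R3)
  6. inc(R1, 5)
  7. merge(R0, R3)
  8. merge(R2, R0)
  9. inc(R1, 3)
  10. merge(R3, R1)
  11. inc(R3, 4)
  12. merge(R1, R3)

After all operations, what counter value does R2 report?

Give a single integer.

Answer: 10

Derivation:
Op 1: inc R3 by 2 -> R3=(0,0,0,2) value=2
Op 2: inc R2 by 5 -> R2=(0,0,5,0) value=5
Op 3: inc R1 by 3 -> R1=(0,3,0,0) value=3
Op 4: merge R3<->R2 -> R3=(0,0,5,2) R2=(0,0,5,2)
Op 5: merge R1<->R3 -> R1=(0,3,5,2) R3=(0,3,5,2)
Op 6: inc R1 by 5 -> R1=(0,8,5,2) value=15
Op 7: merge R0<->R3 -> R0=(0,3,5,2) R3=(0,3,5,2)
Op 8: merge R2<->R0 -> R2=(0,3,5,2) R0=(0,3,5,2)
Op 9: inc R1 by 3 -> R1=(0,11,5,2) value=18
Op 10: merge R3<->R1 -> R3=(0,11,5,2) R1=(0,11,5,2)
Op 11: inc R3 by 4 -> R3=(0,11,5,6) value=22
Op 12: merge R1<->R3 -> R1=(0,11,5,6) R3=(0,11,5,6)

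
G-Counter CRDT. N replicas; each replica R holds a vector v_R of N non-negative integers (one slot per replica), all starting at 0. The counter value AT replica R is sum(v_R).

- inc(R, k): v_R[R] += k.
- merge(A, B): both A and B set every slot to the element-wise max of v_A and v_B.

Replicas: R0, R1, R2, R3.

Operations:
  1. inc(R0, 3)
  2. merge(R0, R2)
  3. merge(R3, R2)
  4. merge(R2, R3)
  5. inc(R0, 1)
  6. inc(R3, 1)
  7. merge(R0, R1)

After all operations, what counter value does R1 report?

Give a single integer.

Op 1: inc R0 by 3 -> R0=(3,0,0,0) value=3
Op 2: merge R0<->R2 -> R0=(3,0,0,0) R2=(3,0,0,0)
Op 3: merge R3<->R2 -> R3=(3,0,0,0) R2=(3,0,0,0)
Op 4: merge R2<->R3 -> R2=(3,0,0,0) R3=(3,0,0,0)
Op 5: inc R0 by 1 -> R0=(4,0,0,0) value=4
Op 6: inc R3 by 1 -> R3=(3,0,0,1) value=4
Op 7: merge R0<->R1 -> R0=(4,0,0,0) R1=(4,0,0,0)

Answer: 4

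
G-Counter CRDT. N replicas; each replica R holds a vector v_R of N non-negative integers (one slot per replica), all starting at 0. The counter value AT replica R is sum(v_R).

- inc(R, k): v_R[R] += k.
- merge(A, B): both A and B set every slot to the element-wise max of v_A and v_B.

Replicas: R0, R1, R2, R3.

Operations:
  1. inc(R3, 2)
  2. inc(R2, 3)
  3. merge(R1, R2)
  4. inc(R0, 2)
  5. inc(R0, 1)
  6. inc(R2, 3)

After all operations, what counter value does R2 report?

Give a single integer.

Op 1: inc R3 by 2 -> R3=(0,0,0,2) value=2
Op 2: inc R2 by 3 -> R2=(0,0,3,0) value=3
Op 3: merge R1<->R2 -> R1=(0,0,3,0) R2=(0,0,3,0)
Op 4: inc R0 by 2 -> R0=(2,0,0,0) value=2
Op 5: inc R0 by 1 -> R0=(3,0,0,0) value=3
Op 6: inc R2 by 3 -> R2=(0,0,6,0) value=6

Answer: 6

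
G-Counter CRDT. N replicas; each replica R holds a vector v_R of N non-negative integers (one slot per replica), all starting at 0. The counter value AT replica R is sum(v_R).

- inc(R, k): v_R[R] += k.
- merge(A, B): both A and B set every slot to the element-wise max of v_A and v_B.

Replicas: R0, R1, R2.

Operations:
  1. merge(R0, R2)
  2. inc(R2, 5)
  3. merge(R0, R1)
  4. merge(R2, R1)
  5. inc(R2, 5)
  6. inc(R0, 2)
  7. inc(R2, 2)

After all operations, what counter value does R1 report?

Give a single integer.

Answer: 5

Derivation:
Op 1: merge R0<->R2 -> R0=(0,0,0) R2=(0,0,0)
Op 2: inc R2 by 5 -> R2=(0,0,5) value=5
Op 3: merge R0<->R1 -> R0=(0,0,0) R1=(0,0,0)
Op 4: merge R2<->R1 -> R2=(0,0,5) R1=(0,0,5)
Op 5: inc R2 by 5 -> R2=(0,0,10) value=10
Op 6: inc R0 by 2 -> R0=(2,0,0) value=2
Op 7: inc R2 by 2 -> R2=(0,0,12) value=12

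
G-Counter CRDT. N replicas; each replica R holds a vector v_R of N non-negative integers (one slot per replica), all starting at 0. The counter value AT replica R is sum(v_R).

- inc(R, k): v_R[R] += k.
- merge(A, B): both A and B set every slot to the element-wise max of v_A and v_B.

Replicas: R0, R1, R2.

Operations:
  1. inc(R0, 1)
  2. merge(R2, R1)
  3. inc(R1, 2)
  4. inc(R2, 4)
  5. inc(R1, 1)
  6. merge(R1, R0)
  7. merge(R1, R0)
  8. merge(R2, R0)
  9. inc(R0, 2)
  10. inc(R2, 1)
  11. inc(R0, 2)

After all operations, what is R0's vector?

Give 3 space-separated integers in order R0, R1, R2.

Op 1: inc R0 by 1 -> R0=(1,0,0) value=1
Op 2: merge R2<->R1 -> R2=(0,0,0) R1=(0,0,0)
Op 3: inc R1 by 2 -> R1=(0,2,0) value=2
Op 4: inc R2 by 4 -> R2=(0,0,4) value=4
Op 5: inc R1 by 1 -> R1=(0,3,0) value=3
Op 6: merge R1<->R0 -> R1=(1,3,0) R0=(1,3,0)
Op 7: merge R1<->R0 -> R1=(1,3,0) R0=(1,3,0)
Op 8: merge R2<->R0 -> R2=(1,3,4) R0=(1,3,4)
Op 9: inc R0 by 2 -> R0=(3,3,4) value=10
Op 10: inc R2 by 1 -> R2=(1,3,5) value=9
Op 11: inc R0 by 2 -> R0=(5,3,4) value=12

Answer: 5 3 4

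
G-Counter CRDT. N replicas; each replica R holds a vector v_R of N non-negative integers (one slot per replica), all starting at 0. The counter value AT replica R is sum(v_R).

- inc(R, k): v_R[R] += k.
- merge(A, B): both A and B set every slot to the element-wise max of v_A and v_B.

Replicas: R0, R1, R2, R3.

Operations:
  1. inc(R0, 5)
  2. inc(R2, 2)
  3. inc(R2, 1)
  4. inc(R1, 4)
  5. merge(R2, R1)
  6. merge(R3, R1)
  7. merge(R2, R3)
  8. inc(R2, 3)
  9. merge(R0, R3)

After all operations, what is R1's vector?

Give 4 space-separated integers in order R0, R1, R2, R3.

Op 1: inc R0 by 5 -> R0=(5,0,0,0) value=5
Op 2: inc R2 by 2 -> R2=(0,0,2,0) value=2
Op 3: inc R2 by 1 -> R2=(0,0,3,0) value=3
Op 4: inc R1 by 4 -> R1=(0,4,0,0) value=4
Op 5: merge R2<->R1 -> R2=(0,4,3,0) R1=(0,4,3,0)
Op 6: merge R3<->R1 -> R3=(0,4,3,0) R1=(0,4,3,0)
Op 7: merge R2<->R3 -> R2=(0,4,3,0) R3=(0,4,3,0)
Op 8: inc R2 by 3 -> R2=(0,4,6,0) value=10
Op 9: merge R0<->R3 -> R0=(5,4,3,0) R3=(5,4,3,0)

Answer: 0 4 3 0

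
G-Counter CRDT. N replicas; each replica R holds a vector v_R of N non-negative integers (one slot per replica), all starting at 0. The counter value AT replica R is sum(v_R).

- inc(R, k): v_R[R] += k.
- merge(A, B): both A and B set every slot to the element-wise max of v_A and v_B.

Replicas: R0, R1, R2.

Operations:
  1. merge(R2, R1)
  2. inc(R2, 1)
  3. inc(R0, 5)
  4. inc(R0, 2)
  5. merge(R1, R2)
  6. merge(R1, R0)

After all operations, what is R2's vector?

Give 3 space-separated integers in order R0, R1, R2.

Op 1: merge R2<->R1 -> R2=(0,0,0) R1=(0,0,0)
Op 2: inc R2 by 1 -> R2=(0,0,1) value=1
Op 3: inc R0 by 5 -> R0=(5,0,0) value=5
Op 4: inc R0 by 2 -> R0=(7,0,0) value=7
Op 5: merge R1<->R2 -> R1=(0,0,1) R2=(0,0,1)
Op 6: merge R1<->R0 -> R1=(7,0,1) R0=(7,0,1)

Answer: 0 0 1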